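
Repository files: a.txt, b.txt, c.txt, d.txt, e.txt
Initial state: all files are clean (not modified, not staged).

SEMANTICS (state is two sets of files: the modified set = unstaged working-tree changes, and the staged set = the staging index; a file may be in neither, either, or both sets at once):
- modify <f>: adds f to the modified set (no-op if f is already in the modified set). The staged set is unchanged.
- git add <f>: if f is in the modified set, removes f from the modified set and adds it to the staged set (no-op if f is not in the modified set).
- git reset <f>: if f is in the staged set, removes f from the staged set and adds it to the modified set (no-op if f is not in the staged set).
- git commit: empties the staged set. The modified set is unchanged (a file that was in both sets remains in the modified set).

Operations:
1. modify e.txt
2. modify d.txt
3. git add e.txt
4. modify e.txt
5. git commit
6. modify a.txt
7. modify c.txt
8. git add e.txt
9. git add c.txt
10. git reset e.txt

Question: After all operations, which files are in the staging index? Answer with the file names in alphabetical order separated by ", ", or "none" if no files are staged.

After op 1 (modify e.txt): modified={e.txt} staged={none}
After op 2 (modify d.txt): modified={d.txt, e.txt} staged={none}
After op 3 (git add e.txt): modified={d.txt} staged={e.txt}
After op 4 (modify e.txt): modified={d.txt, e.txt} staged={e.txt}
After op 5 (git commit): modified={d.txt, e.txt} staged={none}
After op 6 (modify a.txt): modified={a.txt, d.txt, e.txt} staged={none}
After op 7 (modify c.txt): modified={a.txt, c.txt, d.txt, e.txt} staged={none}
After op 8 (git add e.txt): modified={a.txt, c.txt, d.txt} staged={e.txt}
After op 9 (git add c.txt): modified={a.txt, d.txt} staged={c.txt, e.txt}
After op 10 (git reset e.txt): modified={a.txt, d.txt, e.txt} staged={c.txt}

Answer: c.txt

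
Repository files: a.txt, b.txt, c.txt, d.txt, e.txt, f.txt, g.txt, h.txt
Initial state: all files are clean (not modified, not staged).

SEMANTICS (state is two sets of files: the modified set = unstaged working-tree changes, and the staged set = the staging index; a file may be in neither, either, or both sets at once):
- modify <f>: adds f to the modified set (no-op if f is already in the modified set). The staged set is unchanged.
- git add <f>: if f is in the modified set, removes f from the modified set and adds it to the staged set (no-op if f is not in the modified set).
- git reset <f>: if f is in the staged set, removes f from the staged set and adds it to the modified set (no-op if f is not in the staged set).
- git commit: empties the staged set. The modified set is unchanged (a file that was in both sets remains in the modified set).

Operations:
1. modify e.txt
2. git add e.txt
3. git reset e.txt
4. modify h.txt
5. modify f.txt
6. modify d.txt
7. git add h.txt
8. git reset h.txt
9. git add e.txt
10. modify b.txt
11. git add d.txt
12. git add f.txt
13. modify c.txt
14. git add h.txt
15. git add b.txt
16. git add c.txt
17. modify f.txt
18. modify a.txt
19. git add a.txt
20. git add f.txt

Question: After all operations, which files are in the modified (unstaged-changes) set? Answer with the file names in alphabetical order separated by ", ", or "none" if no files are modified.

After op 1 (modify e.txt): modified={e.txt} staged={none}
After op 2 (git add e.txt): modified={none} staged={e.txt}
After op 3 (git reset e.txt): modified={e.txt} staged={none}
After op 4 (modify h.txt): modified={e.txt, h.txt} staged={none}
After op 5 (modify f.txt): modified={e.txt, f.txt, h.txt} staged={none}
After op 6 (modify d.txt): modified={d.txt, e.txt, f.txt, h.txt} staged={none}
After op 7 (git add h.txt): modified={d.txt, e.txt, f.txt} staged={h.txt}
After op 8 (git reset h.txt): modified={d.txt, e.txt, f.txt, h.txt} staged={none}
After op 9 (git add e.txt): modified={d.txt, f.txt, h.txt} staged={e.txt}
After op 10 (modify b.txt): modified={b.txt, d.txt, f.txt, h.txt} staged={e.txt}
After op 11 (git add d.txt): modified={b.txt, f.txt, h.txt} staged={d.txt, e.txt}
After op 12 (git add f.txt): modified={b.txt, h.txt} staged={d.txt, e.txt, f.txt}
After op 13 (modify c.txt): modified={b.txt, c.txt, h.txt} staged={d.txt, e.txt, f.txt}
After op 14 (git add h.txt): modified={b.txt, c.txt} staged={d.txt, e.txt, f.txt, h.txt}
After op 15 (git add b.txt): modified={c.txt} staged={b.txt, d.txt, e.txt, f.txt, h.txt}
After op 16 (git add c.txt): modified={none} staged={b.txt, c.txt, d.txt, e.txt, f.txt, h.txt}
After op 17 (modify f.txt): modified={f.txt} staged={b.txt, c.txt, d.txt, e.txt, f.txt, h.txt}
After op 18 (modify a.txt): modified={a.txt, f.txt} staged={b.txt, c.txt, d.txt, e.txt, f.txt, h.txt}
After op 19 (git add a.txt): modified={f.txt} staged={a.txt, b.txt, c.txt, d.txt, e.txt, f.txt, h.txt}
After op 20 (git add f.txt): modified={none} staged={a.txt, b.txt, c.txt, d.txt, e.txt, f.txt, h.txt}

Answer: none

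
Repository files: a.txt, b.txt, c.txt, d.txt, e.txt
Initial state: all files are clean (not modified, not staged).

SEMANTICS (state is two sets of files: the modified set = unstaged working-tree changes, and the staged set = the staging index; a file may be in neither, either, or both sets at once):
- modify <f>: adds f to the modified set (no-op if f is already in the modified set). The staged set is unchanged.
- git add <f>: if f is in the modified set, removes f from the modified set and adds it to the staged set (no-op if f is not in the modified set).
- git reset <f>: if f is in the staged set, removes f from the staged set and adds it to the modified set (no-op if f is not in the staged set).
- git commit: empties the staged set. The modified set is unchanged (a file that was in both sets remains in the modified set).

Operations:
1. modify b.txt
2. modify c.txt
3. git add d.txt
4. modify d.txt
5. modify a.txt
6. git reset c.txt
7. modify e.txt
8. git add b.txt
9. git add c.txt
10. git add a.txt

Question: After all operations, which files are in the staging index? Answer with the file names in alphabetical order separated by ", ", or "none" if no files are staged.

After op 1 (modify b.txt): modified={b.txt} staged={none}
After op 2 (modify c.txt): modified={b.txt, c.txt} staged={none}
After op 3 (git add d.txt): modified={b.txt, c.txt} staged={none}
After op 4 (modify d.txt): modified={b.txt, c.txt, d.txt} staged={none}
After op 5 (modify a.txt): modified={a.txt, b.txt, c.txt, d.txt} staged={none}
After op 6 (git reset c.txt): modified={a.txt, b.txt, c.txt, d.txt} staged={none}
After op 7 (modify e.txt): modified={a.txt, b.txt, c.txt, d.txt, e.txt} staged={none}
After op 8 (git add b.txt): modified={a.txt, c.txt, d.txt, e.txt} staged={b.txt}
After op 9 (git add c.txt): modified={a.txt, d.txt, e.txt} staged={b.txt, c.txt}
After op 10 (git add a.txt): modified={d.txt, e.txt} staged={a.txt, b.txt, c.txt}

Answer: a.txt, b.txt, c.txt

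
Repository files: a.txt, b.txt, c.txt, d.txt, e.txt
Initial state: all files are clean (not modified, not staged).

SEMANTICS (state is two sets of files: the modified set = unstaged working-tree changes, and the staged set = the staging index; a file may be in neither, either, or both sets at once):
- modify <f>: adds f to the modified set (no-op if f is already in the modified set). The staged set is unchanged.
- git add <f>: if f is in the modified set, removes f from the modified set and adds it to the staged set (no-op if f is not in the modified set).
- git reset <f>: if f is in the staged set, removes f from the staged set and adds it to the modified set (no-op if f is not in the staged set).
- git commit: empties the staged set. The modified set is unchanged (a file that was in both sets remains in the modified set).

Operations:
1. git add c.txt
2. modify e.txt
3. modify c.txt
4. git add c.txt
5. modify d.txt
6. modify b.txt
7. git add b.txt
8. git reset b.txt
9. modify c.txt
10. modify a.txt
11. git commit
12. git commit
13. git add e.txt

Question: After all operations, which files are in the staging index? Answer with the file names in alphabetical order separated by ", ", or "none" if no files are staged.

After op 1 (git add c.txt): modified={none} staged={none}
After op 2 (modify e.txt): modified={e.txt} staged={none}
After op 3 (modify c.txt): modified={c.txt, e.txt} staged={none}
After op 4 (git add c.txt): modified={e.txt} staged={c.txt}
After op 5 (modify d.txt): modified={d.txt, e.txt} staged={c.txt}
After op 6 (modify b.txt): modified={b.txt, d.txt, e.txt} staged={c.txt}
After op 7 (git add b.txt): modified={d.txt, e.txt} staged={b.txt, c.txt}
After op 8 (git reset b.txt): modified={b.txt, d.txt, e.txt} staged={c.txt}
After op 9 (modify c.txt): modified={b.txt, c.txt, d.txt, e.txt} staged={c.txt}
After op 10 (modify a.txt): modified={a.txt, b.txt, c.txt, d.txt, e.txt} staged={c.txt}
After op 11 (git commit): modified={a.txt, b.txt, c.txt, d.txt, e.txt} staged={none}
After op 12 (git commit): modified={a.txt, b.txt, c.txt, d.txt, e.txt} staged={none}
After op 13 (git add e.txt): modified={a.txt, b.txt, c.txt, d.txt} staged={e.txt}

Answer: e.txt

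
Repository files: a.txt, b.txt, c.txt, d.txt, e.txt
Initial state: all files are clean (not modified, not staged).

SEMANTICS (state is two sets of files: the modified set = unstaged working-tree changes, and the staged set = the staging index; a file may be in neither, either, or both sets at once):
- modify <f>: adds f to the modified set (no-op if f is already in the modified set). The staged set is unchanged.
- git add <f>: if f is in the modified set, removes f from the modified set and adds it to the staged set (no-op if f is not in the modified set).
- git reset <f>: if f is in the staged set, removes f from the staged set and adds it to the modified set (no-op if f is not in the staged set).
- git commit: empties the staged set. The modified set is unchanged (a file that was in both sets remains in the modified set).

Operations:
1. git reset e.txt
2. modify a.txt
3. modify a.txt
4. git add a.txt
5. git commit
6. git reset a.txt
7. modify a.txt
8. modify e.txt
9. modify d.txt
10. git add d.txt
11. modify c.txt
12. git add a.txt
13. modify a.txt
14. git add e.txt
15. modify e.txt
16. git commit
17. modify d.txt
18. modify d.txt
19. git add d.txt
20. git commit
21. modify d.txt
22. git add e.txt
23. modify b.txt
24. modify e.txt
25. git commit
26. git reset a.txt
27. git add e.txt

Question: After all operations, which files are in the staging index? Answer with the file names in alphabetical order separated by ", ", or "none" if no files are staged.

Answer: e.txt

Derivation:
After op 1 (git reset e.txt): modified={none} staged={none}
After op 2 (modify a.txt): modified={a.txt} staged={none}
After op 3 (modify a.txt): modified={a.txt} staged={none}
After op 4 (git add a.txt): modified={none} staged={a.txt}
After op 5 (git commit): modified={none} staged={none}
After op 6 (git reset a.txt): modified={none} staged={none}
After op 7 (modify a.txt): modified={a.txt} staged={none}
After op 8 (modify e.txt): modified={a.txt, e.txt} staged={none}
After op 9 (modify d.txt): modified={a.txt, d.txt, e.txt} staged={none}
After op 10 (git add d.txt): modified={a.txt, e.txt} staged={d.txt}
After op 11 (modify c.txt): modified={a.txt, c.txt, e.txt} staged={d.txt}
After op 12 (git add a.txt): modified={c.txt, e.txt} staged={a.txt, d.txt}
After op 13 (modify a.txt): modified={a.txt, c.txt, e.txt} staged={a.txt, d.txt}
After op 14 (git add e.txt): modified={a.txt, c.txt} staged={a.txt, d.txt, e.txt}
After op 15 (modify e.txt): modified={a.txt, c.txt, e.txt} staged={a.txt, d.txt, e.txt}
After op 16 (git commit): modified={a.txt, c.txt, e.txt} staged={none}
After op 17 (modify d.txt): modified={a.txt, c.txt, d.txt, e.txt} staged={none}
After op 18 (modify d.txt): modified={a.txt, c.txt, d.txt, e.txt} staged={none}
After op 19 (git add d.txt): modified={a.txt, c.txt, e.txt} staged={d.txt}
After op 20 (git commit): modified={a.txt, c.txt, e.txt} staged={none}
After op 21 (modify d.txt): modified={a.txt, c.txt, d.txt, e.txt} staged={none}
After op 22 (git add e.txt): modified={a.txt, c.txt, d.txt} staged={e.txt}
After op 23 (modify b.txt): modified={a.txt, b.txt, c.txt, d.txt} staged={e.txt}
After op 24 (modify e.txt): modified={a.txt, b.txt, c.txt, d.txt, e.txt} staged={e.txt}
After op 25 (git commit): modified={a.txt, b.txt, c.txt, d.txt, e.txt} staged={none}
After op 26 (git reset a.txt): modified={a.txt, b.txt, c.txt, d.txt, e.txt} staged={none}
After op 27 (git add e.txt): modified={a.txt, b.txt, c.txt, d.txt} staged={e.txt}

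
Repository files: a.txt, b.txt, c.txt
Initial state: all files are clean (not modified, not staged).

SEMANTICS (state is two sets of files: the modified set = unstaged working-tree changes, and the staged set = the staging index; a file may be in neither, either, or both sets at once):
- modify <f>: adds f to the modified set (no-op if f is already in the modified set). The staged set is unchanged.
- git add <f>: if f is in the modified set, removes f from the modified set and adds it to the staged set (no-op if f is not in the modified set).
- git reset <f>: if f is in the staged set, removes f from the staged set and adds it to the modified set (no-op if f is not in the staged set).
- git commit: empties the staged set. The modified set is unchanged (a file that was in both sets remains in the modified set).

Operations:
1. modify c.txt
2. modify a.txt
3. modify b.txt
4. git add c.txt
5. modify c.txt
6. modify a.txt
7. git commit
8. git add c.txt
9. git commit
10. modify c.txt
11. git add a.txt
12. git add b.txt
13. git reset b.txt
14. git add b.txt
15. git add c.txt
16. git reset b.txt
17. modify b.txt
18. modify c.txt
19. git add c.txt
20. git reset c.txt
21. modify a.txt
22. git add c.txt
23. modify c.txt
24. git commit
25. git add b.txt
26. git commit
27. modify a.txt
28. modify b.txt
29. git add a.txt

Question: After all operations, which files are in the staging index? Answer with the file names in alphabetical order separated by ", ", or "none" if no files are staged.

Answer: a.txt

Derivation:
After op 1 (modify c.txt): modified={c.txt} staged={none}
After op 2 (modify a.txt): modified={a.txt, c.txt} staged={none}
After op 3 (modify b.txt): modified={a.txt, b.txt, c.txt} staged={none}
After op 4 (git add c.txt): modified={a.txt, b.txt} staged={c.txt}
After op 5 (modify c.txt): modified={a.txt, b.txt, c.txt} staged={c.txt}
After op 6 (modify a.txt): modified={a.txt, b.txt, c.txt} staged={c.txt}
After op 7 (git commit): modified={a.txt, b.txt, c.txt} staged={none}
After op 8 (git add c.txt): modified={a.txt, b.txt} staged={c.txt}
After op 9 (git commit): modified={a.txt, b.txt} staged={none}
After op 10 (modify c.txt): modified={a.txt, b.txt, c.txt} staged={none}
After op 11 (git add a.txt): modified={b.txt, c.txt} staged={a.txt}
After op 12 (git add b.txt): modified={c.txt} staged={a.txt, b.txt}
After op 13 (git reset b.txt): modified={b.txt, c.txt} staged={a.txt}
After op 14 (git add b.txt): modified={c.txt} staged={a.txt, b.txt}
After op 15 (git add c.txt): modified={none} staged={a.txt, b.txt, c.txt}
After op 16 (git reset b.txt): modified={b.txt} staged={a.txt, c.txt}
After op 17 (modify b.txt): modified={b.txt} staged={a.txt, c.txt}
After op 18 (modify c.txt): modified={b.txt, c.txt} staged={a.txt, c.txt}
After op 19 (git add c.txt): modified={b.txt} staged={a.txt, c.txt}
After op 20 (git reset c.txt): modified={b.txt, c.txt} staged={a.txt}
After op 21 (modify a.txt): modified={a.txt, b.txt, c.txt} staged={a.txt}
After op 22 (git add c.txt): modified={a.txt, b.txt} staged={a.txt, c.txt}
After op 23 (modify c.txt): modified={a.txt, b.txt, c.txt} staged={a.txt, c.txt}
After op 24 (git commit): modified={a.txt, b.txt, c.txt} staged={none}
After op 25 (git add b.txt): modified={a.txt, c.txt} staged={b.txt}
After op 26 (git commit): modified={a.txt, c.txt} staged={none}
After op 27 (modify a.txt): modified={a.txt, c.txt} staged={none}
After op 28 (modify b.txt): modified={a.txt, b.txt, c.txt} staged={none}
After op 29 (git add a.txt): modified={b.txt, c.txt} staged={a.txt}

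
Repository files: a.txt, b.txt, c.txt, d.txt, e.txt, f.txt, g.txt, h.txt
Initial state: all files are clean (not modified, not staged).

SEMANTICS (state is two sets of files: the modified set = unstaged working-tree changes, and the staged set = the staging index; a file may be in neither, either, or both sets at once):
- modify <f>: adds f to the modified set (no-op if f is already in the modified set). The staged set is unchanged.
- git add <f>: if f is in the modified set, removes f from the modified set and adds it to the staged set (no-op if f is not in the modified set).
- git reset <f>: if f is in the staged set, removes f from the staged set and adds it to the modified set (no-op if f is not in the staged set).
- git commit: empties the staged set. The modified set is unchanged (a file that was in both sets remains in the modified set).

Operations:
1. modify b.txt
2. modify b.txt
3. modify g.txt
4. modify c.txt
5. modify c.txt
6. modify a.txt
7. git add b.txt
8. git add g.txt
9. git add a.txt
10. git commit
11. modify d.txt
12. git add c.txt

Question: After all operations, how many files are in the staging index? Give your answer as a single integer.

After op 1 (modify b.txt): modified={b.txt} staged={none}
After op 2 (modify b.txt): modified={b.txt} staged={none}
After op 3 (modify g.txt): modified={b.txt, g.txt} staged={none}
After op 4 (modify c.txt): modified={b.txt, c.txt, g.txt} staged={none}
After op 5 (modify c.txt): modified={b.txt, c.txt, g.txt} staged={none}
After op 6 (modify a.txt): modified={a.txt, b.txt, c.txt, g.txt} staged={none}
After op 7 (git add b.txt): modified={a.txt, c.txt, g.txt} staged={b.txt}
After op 8 (git add g.txt): modified={a.txt, c.txt} staged={b.txt, g.txt}
After op 9 (git add a.txt): modified={c.txt} staged={a.txt, b.txt, g.txt}
After op 10 (git commit): modified={c.txt} staged={none}
After op 11 (modify d.txt): modified={c.txt, d.txt} staged={none}
After op 12 (git add c.txt): modified={d.txt} staged={c.txt}
Final staged set: {c.txt} -> count=1

Answer: 1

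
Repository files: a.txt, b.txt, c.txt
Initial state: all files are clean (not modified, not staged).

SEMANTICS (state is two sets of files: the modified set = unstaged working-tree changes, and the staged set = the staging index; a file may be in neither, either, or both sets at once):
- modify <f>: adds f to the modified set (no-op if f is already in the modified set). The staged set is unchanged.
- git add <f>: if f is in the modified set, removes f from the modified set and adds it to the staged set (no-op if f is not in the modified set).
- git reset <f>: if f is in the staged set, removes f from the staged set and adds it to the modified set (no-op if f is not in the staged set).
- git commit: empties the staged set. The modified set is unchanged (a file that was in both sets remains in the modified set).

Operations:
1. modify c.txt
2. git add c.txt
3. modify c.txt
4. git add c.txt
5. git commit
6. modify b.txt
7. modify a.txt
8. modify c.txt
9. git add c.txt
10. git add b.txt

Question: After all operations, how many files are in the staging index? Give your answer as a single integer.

After op 1 (modify c.txt): modified={c.txt} staged={none}
After op 2 (git add c.txt): modified={none} staged={c.txt}
After op 3 (modify c.txt): modified={c.txt} staged={c.txt}
After op 4 (git add c.txt): modified={none} staged={c.txt}
After op 5 (git commit): modified={none} staged={none}
After op 6 (modify b.txt): modified={b.txt} staged={none}
After op 7 (modify a.txt): modified={a.txt, b.txt} staged={none}
After op 8 (modify c.txt): modified={a.txt, b.txt, c.txt} staged={none}
After op 9 (git add c.txt): modified={a.txt, b.txt} staged={c.txt}
After op 10 (git add b.txt): modified={a.txt} staged={b.txt, c.txt}
Final staged set: {b.txt, c.txt} -> count=2

Answer: 2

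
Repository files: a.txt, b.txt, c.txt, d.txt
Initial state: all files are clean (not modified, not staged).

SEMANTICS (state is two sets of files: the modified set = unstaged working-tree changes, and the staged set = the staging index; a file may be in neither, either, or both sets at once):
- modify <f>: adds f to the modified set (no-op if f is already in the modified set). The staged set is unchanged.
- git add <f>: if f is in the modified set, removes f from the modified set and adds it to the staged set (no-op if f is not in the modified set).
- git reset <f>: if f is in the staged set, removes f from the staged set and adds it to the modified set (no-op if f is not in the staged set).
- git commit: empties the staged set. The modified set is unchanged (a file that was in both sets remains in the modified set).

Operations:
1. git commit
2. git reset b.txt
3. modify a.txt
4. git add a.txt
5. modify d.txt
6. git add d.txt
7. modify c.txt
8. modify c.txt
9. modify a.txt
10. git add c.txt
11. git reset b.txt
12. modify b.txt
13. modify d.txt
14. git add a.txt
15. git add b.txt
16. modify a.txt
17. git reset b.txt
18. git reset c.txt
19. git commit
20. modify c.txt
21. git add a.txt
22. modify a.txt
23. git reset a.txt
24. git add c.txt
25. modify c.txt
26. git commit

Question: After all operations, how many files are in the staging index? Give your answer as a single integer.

After op 1 (git commit): modified={none} staged={none}
After op 2 (git reset b.txt): modified={none} staged={none}
After op 3 (modify a.txt): modified={a.txt} staged={none}
After op 4 (git add a.txt): modified={none} staged={a.txt}
After op 5 (modify d.txt): modified={d.txt} staged={a.txt}
After op 6 (git add d.txt): modified={none} staged={a.txt, d.txt}
After op 7 (modify c.txt): modified={c.txt} staged={a.txt, d.txt}
After op 8 (modify c.txt): modified={c.txt} staged={a.txt, d.txt}
After op 9 (modify a.txt): modified={a.txt, c.txt} staged={a.txt, d.txt}
After op 10 (git add c.txt): modified={a.txt} staged={a.txt, c.txt, d.txt}
After op 11 (git reset b.txt): modified={a.txt} staged={a.txt, c.txt, d.txt}
After op 12 (modify b.txt): modified={a.txt, b.txt} staged={a.txt, c.txt, d.txt}
After op 13 (modify d.txt): modified={a.txt, b.txt, d.txt} staged={a.txt, c.txt, d.txt}
After op 14 (git add a.txt): modified={b.txt, d.txt} staged={a.txt, c.txt, d.txt}
After op 15 (git add b.txt): modified={d.txt} staged={a.txt, b.txt, c.txt, d.txt}
After op 16 (modify a.txt): modified={a.txt, d.txt} staged={a.txt, b.txt, c.txt, d.txt}
After op 17 (git reset b.txt): modified={a.txt, b.txt, d.txt} staged={a.txt, c.txt, d.txt}
After op 18 (git reset c.txt): modified={a.txt, b.txt, c.txt, d.txt} staged={a.txt, d.txt}
After op 19 (git commit): modified={a.txt, b.txt, c.txt, d.txt} staged={none}
After op 20 (modify c.txt): modified={a.txt, b.txt, c.txt, d.txt} staged={none}
After op 21 (git add a.txt): modified={b.txt, c.txt, d.txt} staged={a.txt}
After op 22 (modify a.txt): modified={a.txt, b.txt, c.txt, d.txt} staged={a.txt}
After op 23 (git reset a.txt): modified={a.txt, b.txt, c.txt, d.txt} staged={none}
After op 24 (git add c.txt): modified={a.txt, b.txt, d.txt} staged={c.txt}
After op 25 (modify c.txt): modified={a.txt, b.txt, c.txt, d.txt} staged={c.txt}
After op 26 (git commit): modified={a.txt, b.txt, c.txt, d.txt} staged={none}
Final staged set: {none} -> count=0

Answer: 0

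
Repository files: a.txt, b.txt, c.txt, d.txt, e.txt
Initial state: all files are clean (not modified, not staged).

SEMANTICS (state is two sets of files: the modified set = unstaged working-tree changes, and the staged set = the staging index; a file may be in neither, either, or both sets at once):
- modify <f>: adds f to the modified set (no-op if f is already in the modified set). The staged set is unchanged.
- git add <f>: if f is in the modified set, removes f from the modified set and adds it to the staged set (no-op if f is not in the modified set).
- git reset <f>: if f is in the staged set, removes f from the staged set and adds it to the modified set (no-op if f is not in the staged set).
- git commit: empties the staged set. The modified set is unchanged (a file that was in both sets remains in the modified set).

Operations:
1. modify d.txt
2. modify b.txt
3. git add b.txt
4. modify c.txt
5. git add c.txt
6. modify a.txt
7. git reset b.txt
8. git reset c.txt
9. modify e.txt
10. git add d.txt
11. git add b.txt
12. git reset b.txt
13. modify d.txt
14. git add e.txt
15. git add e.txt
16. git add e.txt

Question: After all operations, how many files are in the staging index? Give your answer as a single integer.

Answer: 2

Derivation:
After op 1 (modify d.txt): modified={d.txt} staged={none}
After op 2 (modify b.txt): modified={b.txt, d.txt} staged={none}
After op 3 (git add b.txt): modified={d.txt} staged={b.txt}
After op 4 (modify c.txt): modified={c.txt, d.txt} staged={b.txt}
After op 5 (git add c.txt): modified={d.txt} staged={b.txt, c.txt}
After op 6 (modify a.txt): modified={a.txt, d.txt} staged={b.txt, c.txt}
After op 7 (git reset b.txt): modified={a.txt, b.txt, d.txt} staged={c.txt}
After op 8 (git reset c.txt): modified={a.txt, b.txt, c.txt, d.txt} staged={none}
After op 9 (modify e.txt): modified={a.txt, b.txt, c.txt, d.txt, e.txt} staged={none}
After op 10 (git add d.txt): modified={a.txt, b.txt, c.txt, e.txt} staged={d.txt}
After op 11 (git add b.txt): modified={a.txt, c.txt, e.txt} staged={b.txt, d.txt}
After op 12 (git reset b.txt): modified={a.txt, b.txt, c.txt, e.txt} staged={d.txt}
After op 13 (modify d.txt): modified={a.txt, b.txt, c.txt, d.txt, e.txt} staged={d.txt}
After op 14 (git add e.txt): modified={a.txt, b.txt, c.txt, d.txt} staged={d.txt, e.txt}
After op 15 (git add e.txt): modified={a.txt, b.txt, c.txt, d.txt} staged={d.txt, e.txt}
After op 16 (git add e.txt): modified={a.txt, b.txt, c.txt, d.txt} staged={d.txt, e.txt}
Final staged set: {d.txt, e.txt} -> count=2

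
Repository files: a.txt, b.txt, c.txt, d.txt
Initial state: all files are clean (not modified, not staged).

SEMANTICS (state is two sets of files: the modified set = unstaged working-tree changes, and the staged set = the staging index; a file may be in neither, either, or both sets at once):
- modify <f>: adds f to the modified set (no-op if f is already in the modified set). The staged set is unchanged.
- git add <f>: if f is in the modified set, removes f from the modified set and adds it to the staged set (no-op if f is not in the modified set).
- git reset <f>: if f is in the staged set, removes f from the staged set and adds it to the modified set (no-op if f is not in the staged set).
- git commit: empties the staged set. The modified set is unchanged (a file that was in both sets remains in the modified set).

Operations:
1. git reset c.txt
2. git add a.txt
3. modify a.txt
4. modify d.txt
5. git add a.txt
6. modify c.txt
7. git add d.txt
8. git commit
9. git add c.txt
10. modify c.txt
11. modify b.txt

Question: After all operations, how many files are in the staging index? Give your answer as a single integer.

After op 1 (git reset c.txt): modified={none} staged={none}
After op 2 (git add a.txt): modified={none} staged={none}
After op 3 (modify a.txt): modified={a.txt} staged={none}
After op 4 (modify d.txt): modified={a.txt, d.txt} staged={none}
After op 5 (git add a.txt): modified={d.txt} staged={a.txt}
After op 6 (modify c.txt): modified={c.txt, d.txt} staged={a.txt}
After op 7 (git add d.txt): modified={c.txt} staged={a.txt, d.txt}
After op 8 (git commit): modified={c.txt} staged={none}
After op 9 (git add c.txt): modified={none} staged={c.txt}
After op 10 (modify c.txt): modified={c.txt} staged={c.txt}
After op 11 (modify b.txt): modified={b.txt, c.txt} staged={c.txt}
Final staged set: {c.txt} -> count=1

Answer: 1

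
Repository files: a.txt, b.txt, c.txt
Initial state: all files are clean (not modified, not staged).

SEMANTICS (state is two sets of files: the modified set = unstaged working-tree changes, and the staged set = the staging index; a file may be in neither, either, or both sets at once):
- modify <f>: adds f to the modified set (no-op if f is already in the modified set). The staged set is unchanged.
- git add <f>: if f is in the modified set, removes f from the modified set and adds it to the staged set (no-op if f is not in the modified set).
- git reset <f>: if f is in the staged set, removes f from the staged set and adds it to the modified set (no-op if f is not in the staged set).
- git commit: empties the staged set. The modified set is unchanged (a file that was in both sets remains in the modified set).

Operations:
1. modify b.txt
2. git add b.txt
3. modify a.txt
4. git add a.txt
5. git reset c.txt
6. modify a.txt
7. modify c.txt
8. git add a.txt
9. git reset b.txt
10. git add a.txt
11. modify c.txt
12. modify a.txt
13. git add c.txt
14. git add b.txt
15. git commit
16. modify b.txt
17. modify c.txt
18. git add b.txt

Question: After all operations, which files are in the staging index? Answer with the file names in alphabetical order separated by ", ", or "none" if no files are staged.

Answer: b.txt

Derivation:
After op 1 (modify b.txt): modified={b.txt} staged={none}
After op 2 (git add b.txt): modified={none} staged={b.txt}
After op 3 (modify a.txt): modified={a.txt} staged={b.txt}
After op 4 (git add a.txt): modified={none} staged={a.txt, b.txt}
After op 5 (git reset c.txt): modified={none} staged={a.txt, b.txt}
After op 6 (modify a.txt): modified={a.txt} staged={a.txt, b.txt}
After op 7 (modify c.txt): modified={a.txt, c.txt} staged={a.txt, b.txt}
After op 8 (git add a.txt): modified={c.txt} staged={a.txt, b.txt}
After op 9 (git reset b.txt): modified={b.txt, c.txt} staged={a.txt}
After op 10 (git add a.txt): modified={b.txt, c.txt} staged={a.txt}
After op 11 (modify c.txt): modified={b.txt, c.txt} staged={a.txt}
After op 12 (modify a.txt): modified={a.txt, b.txt, c.txt} staged={a.txt}
After op 13 (git add c.txt): modified={a.txt, b.txt} staged={a.txt, c.txt}
After op 14 (git add b.txt): modified={a.txt} staged={a.txt, b.txt, c.txt}
After op 15 (git commit): modified={a.txt} staged={none}
After op 16 (modify b.txt): modified={a.txt, b.txt} staged={none}
After op 17 (modify c.txt): modified={a.txt, b.txt, c.txt} staged={none}
After op 18 (git add b.txt): modified={a.txt, c.txt} staged={b.txt}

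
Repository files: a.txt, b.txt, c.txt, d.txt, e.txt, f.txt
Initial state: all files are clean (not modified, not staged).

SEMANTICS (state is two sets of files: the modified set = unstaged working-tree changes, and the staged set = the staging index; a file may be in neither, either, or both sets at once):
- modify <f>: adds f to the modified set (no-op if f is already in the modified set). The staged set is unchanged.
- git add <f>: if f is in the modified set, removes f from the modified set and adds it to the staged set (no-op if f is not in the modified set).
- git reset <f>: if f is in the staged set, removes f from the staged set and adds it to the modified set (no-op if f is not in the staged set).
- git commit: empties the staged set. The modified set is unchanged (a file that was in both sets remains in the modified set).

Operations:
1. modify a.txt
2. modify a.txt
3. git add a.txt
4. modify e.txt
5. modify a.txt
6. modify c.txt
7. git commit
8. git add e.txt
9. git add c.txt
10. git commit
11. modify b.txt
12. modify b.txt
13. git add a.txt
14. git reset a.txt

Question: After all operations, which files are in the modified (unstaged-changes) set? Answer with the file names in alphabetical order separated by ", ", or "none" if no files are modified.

Answer: a.txt, b.txt

Derivation:
After op 1 (modify a.txt): modified={a.txt} staged={none}
After op 2 (modify a.txt): modified={a.txt} staged={none}
After op 3 (git add a.txt): modified={none} staged={a.txt}
After op 4 (modify e.txt): modified={e.txt} staged={a.txt}
After op 5 (modify a.txt): modified={a.txt, e.txt} staged={a.txt}
After op 6 (modify c.txt): modified={a.txt, c.txt, e.txt} staged={a.txt}
After op 7 (git commit): modified={a.txt, c.txt, e.txt} staged={none}
After op 8 (git add e.txt): modified={a.txt, c.txt} staged={e.txt}
After op 9 (git add c.txt): modified={a.txt} staged={c.txt, e.txt}
After op 10 (git commit): modified={a.txt} staged={none}
After op 11 (modify b.txt): modified={a.txt, b.txt} staged={none}
After op 12 (modify b.txt): modified={a.txt, b.txt} staged={none}
After op 13 (git add a.txt): modified={b.txt} staged={a.txt}
After op 14 (git reset a.txt): modified={a.txt, b.txt} staged={none}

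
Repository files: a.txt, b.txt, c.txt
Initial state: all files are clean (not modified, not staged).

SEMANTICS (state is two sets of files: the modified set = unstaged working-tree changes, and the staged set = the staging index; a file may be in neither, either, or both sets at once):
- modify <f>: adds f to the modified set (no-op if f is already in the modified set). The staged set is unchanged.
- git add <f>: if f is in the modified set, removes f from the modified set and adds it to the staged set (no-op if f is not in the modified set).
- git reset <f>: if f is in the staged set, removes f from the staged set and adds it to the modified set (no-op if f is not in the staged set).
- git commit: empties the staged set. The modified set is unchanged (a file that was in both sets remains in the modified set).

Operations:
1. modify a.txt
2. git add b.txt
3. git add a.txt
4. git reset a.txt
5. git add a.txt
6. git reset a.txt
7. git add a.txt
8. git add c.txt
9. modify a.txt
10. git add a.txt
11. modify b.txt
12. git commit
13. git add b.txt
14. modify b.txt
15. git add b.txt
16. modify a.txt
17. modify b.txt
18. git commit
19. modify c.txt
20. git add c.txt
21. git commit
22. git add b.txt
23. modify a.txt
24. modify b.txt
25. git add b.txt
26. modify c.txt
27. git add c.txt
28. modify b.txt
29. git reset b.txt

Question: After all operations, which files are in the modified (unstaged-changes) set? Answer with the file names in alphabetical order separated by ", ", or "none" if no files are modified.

After op 1 (modify a.txt): modified={a.txt} staged={none}
After op 2 (git add b.txt): modified={a.txt} staged={none}
After op 3 (git add a.txt): modified={none} staged={a.txt}
After op 4 (git reset a.txt): modified={a.txt} staged={none}
After op 5 (git add a.txt): modified={none} staged={a.txt}
After op 6 (git reset a.txt): modified={a.txt} staged={none}
After op 7 (git add a.txt): modified={none} staged={a.txt}
After op 8 (git add c.txt): modified={none} staged={a.txt}
After op 9 (modify a.txt): modified={a.txt} staged={a.txt}
After op 10 (git add a.txt): modified={none} staged={a.txt}
After op 11 (modify b.txt): modified={b.txt} staged={a.txt}
After op 12 (git commit): modified={b.txt} staged={none}
After op 13 (git add b.txt): modified={none} staged={b.txt}
After op 14 (modify b.txt): modified={b.txt} staged={b.txt}
After op 15 (git add b.txt): modified={none} staged={b.txt}
After op 16 (modify a.txt): modified={a.txt} staged={b.txt}
After op 17 (modify b.txt): modified={a.txt, b.txt} staged={b.txt}
After op 18 (git commit): modified={a.txt, b.txt} staged={none}
After op 19 (modify c.txt): modified={a.txt, b.txt, c.txt} staged={none}
After op 20 (git add c.txt): modified={a.txt, b.txt} staged={c.txt}
After op 21 (git commit): modified={a.txt, b.txt} staged={none}
After op 22 (git add b.txt): modified={a.txt} staged={b.txt}
After op 23 (modify a.txt): modified={a.txt} staged={b.txt}
After op 24 (modify b.txt): modified={a.txt, b.txt} staged={b.txt}
After op 25 (git add b.txt): modified={a.txt} staged={b.txt}
After op 26 (modify c.txt): modified={a.txt, c.txt} staged={b.txt}
After op 27 (git add c.txt): modified={a.txt} staged={b.txt, c.txt}
After op 28 (modify b.txt): modified={a.txt, b.txt} staged={b.txt, c.txt}
After op 29 (git reset b.txt): modified={a.txt, b.txt} staged={c.txt}

Answer: a.txt, b.txt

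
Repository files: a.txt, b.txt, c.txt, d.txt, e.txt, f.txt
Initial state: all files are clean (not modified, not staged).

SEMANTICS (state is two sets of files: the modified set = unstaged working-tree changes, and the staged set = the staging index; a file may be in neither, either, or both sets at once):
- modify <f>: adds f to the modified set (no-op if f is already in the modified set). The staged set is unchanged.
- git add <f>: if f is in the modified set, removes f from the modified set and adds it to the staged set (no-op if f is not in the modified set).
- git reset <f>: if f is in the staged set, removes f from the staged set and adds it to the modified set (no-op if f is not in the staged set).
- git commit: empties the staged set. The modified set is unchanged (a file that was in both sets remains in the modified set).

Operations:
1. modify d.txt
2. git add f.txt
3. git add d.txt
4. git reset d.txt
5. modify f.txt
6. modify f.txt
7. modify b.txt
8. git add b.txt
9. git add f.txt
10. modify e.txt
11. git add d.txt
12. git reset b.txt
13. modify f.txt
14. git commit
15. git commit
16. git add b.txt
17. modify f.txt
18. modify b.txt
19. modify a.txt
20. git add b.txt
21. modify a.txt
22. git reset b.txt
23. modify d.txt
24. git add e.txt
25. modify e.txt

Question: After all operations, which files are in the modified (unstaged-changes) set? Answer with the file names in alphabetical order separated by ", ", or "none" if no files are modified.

After op 1 (modify d.txt): modified={d.txt} staged={none}
After op 2 (git add f.txt): modified={d.txt} staged={none}
After op 3 (git add d.txt): modified={none} staged={d.txt}
After op 4 (git reset d.txt): modified={d.txt} staged={none}
After op 5 (modify f.txt): modified={d.txt, f.txt} staged={none}
After op 6 (modify f.txt): modified={d.txt, f.txt} staged={none}
After op 7 (modify b.txt): modified={b.txt, d.txt, f.txt} staged={none}
After op 8 (git add b.txt): modified={d.txt, f.txt} staged={b.txt}
After op 9 (git add f.txt): modified={d.txt} staged={b.txt, f.txt}
After op 10 (modify e.txt): modified={d.txt, e.txt} staged={b.txt, f.txt}
After op 11 (git add d.txt): modified={e.txt} staged={b.txt, d.txt, f.txt}
After op 12 (git reset b.txt): modified={b.txt, e.txt} staged={d.txt, f.txt}
After op 13 (modify f.txt): modified={b.txt, e.txt, f.txt} staged={d.txt, f.txt}
After op 14 (git commit): modified={b.txt, e.txt, f.txt} staged={none}
After op 15 (git commit): modified={b.txt, e.txt, f.txt} staged={none}
After op 16 (git add b.txt): modified={e.txt, f.txt} staged={b.txt}
After op 17 (modify f.txt): modified={e.txt, f.txt} staged={b.txt}
After op 18 (modify b.txt): modified={b.txt, e.txt, f.txt} staged={b.txt}
After op 19 (modify a.txt): modified={a.txt, b.txt, e.txt, f.txt} staged={b.txt}
After op 20 (git add b.txt): modified={a.txt, e.txt, f.txt} staged={b.txt}
After op 21 (modify a.txt): modified={a.txt, e.txt, f.txt} staged={b.txt}
After op 22 (git reset b.txt): modified={a.txt, b.txt, e.txt, f.txt} staged={none}
After op 23 (modify d.txt): modified={a.txt, b.txt, d.txt, e.txt, f.txt} staged={none}
After op 24 (git add e.txt): modified={a.txt, b.txt, d.txt, f.txt} staged={e.txt}
After op 25 (modify e.txt): modified={a.txt, b.txt, d.txt, e.txt, f.txt} staged={e.txt}

Answer: a.txt, b.txt, d.txt, e.txt, f.txt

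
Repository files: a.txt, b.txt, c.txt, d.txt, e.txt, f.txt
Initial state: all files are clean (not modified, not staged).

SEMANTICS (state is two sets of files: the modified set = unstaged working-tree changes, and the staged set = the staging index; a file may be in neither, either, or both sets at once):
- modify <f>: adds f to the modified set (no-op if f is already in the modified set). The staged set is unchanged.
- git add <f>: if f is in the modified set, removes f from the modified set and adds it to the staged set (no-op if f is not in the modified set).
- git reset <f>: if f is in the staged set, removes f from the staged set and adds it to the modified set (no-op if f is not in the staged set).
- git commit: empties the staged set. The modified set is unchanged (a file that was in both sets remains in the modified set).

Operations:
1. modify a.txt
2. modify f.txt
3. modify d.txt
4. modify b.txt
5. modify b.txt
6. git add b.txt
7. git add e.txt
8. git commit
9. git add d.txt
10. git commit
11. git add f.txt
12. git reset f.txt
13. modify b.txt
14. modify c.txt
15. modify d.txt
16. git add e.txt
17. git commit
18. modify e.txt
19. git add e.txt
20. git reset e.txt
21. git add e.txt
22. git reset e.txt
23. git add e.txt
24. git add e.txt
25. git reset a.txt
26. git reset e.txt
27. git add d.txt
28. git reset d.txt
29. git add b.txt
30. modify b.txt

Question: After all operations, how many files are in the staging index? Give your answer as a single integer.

Answer: 1

Derivation:
After op 1 (modify a.txt): modified={a.txt} staged={none}
After op 2 (modify f.txt): modified={a.txt, f.txt} staged={none}
After op 3 (modify d.txt): modified={a.txt, d.txt, f.txt} staged={none}
After op 4 (modify b.txt): modified={a.txt, b.txt, d.txt, f.txt} staged={none}
After op 5 (modify b.txt): modified={a.txt, b.txt, d.txt, f.txt} staged={none}
After op 6 (git add b.txt): modified={a.txt, d.txt, f.txt} staged={b.txt}
After op 7 (git add e.txt): modified={a.txt, d.txt, f.txt} staged={b.txt}
After op 8 (git commit): modified={a.txt, d.txt, f.txt} staged={none}
After op 9 (git add d.txt): modified={a.txt, f.txt} staged={d.txt}
After op 10 (git commit): modified={a.txt, f.txt} staged={none}
After op 11 (git add f.txt): modified={a.txt} staged={f.txt}
After op 12 (git reset f.txt): modified={a.txt, f.txt} staged={none}
After op 13 (modify b.txt): modified={a.txt, b.txt, f.txt} staged={none}
After op 14 (modify c.txt): modified={a.txt, b.txt, c.txt, f.txt} staged={none}
After op 15 (modify d.txt): modified={a.txt, b.txt, c.txt, d.txt, f.txt} staged={none}
After op 16 (git add e.txt): modified={a.txt, b.txt, c.txt, d.txt, f.txt} staged={none}
After op 17 (git commit): modified={a.txt, b.txt, c.txt, d.txt, f.txt} staged={none}
After op 18 (modify e.txt): modified={a.txt, b.txt, c.txt, d.txt, e.txt, f.txt} staged={none}
After op 19 (git add e.txt): modified={a.txt, b.txt, c.txt, d.txt, f.txt} staged={e.txt}
After op 20 (git reset e.txt): modified={a.txt, b.txt, c.txt, d.txt, e.txt, f.txt} staged={none}
After op 21 (git add e.txt): modified={a.txt, b.txt, c.txt, d.txt, f.txt} staged={e.txt}
After op 22 (git reset e.txt): modified={a.txt, b.txt, c.txt, d.txt, e.txt, f.txt} staged={none}
After op 23 (git add e.txt): modified={a.txt, b.txt, c.txt, d.txt, f.txt} staged={e.txt}
After op 24 (git add e.txt): modified={a.txt, b.txt, c.txt, d.txt, f.txt} staged={e.txt}
After op 25 (git reset a.txt): modified={a.txt, b.txt, c.txt, d.txt, f.txt} staged={e.txt}
After op 26 (git reset e.txt): modified={a.txt, b.txt, c.txt, d.txt, e.txt, f.txt} staged={none}
After op 27 (git add d.txt): modified={a.txt, b.txt, c.txt, e.txt, f.txt} staged={d.txt}
After op 28 (git reset d.txt): modified={a.txt, b.txt, c.txt, d.txt, e.txt, f.txt} staged={none}
After op 29 (git add b.txt): modified={a.txt, c.txt, d.txt, e.txt, f.txt} staged={b.txt}
After op 30 (modify b.txt): modified={a.txt, b.txt, c.txt, d.txt, e.txt, f.txt} staged={b.txt}
Final staged set: {b.txt} -> count=1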